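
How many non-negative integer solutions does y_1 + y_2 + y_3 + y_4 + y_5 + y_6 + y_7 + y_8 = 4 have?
C(4+8-1, 8-1) = C(11, 7) = 330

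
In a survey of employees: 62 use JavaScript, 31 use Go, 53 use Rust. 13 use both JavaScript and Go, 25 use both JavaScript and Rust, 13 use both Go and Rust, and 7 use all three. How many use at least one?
|A∪B∪C| = 62+31+53-13-25-13+7 = 102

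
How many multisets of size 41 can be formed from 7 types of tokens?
C(41+7-1, 7-1) = C(47, 6) = 10737573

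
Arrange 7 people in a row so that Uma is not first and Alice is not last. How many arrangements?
By inclusion-exclusion: 7! - 2×(7-1)! + (7-2)! = 5040 - 1440 + 120 = 3720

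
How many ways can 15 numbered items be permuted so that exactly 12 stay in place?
Choose the 12 fixed points C(15,12) = 455, derange the rest: !3 = Σ_{j=0}^{3} (-1)^j·3!/j! = 6 - 6 + 3 - 1 = 2. Product = 455 × 2 = 910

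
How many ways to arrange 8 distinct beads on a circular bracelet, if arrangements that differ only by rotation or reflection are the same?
(8-1)!/2 = 5040/2 = 2520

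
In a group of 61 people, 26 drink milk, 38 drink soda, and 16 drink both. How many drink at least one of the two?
|A∪B| = |A| + |B| - |A∩B| = 26 + 38 - 16 = 48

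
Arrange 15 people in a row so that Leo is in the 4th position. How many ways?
Fix one position: (15-1)! = 87178291200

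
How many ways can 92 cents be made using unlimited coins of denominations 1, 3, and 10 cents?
Coefficient of x^92 in 1/(1-x^1) · 1/(1-x^3) · 1/(1-x^10). Case on j = number of 10-cent coins (j = 0..9); remainder r = 92 - 10j is made from {1,3} in ⌊r/3⌋+1 ways. r = 92, 82, 72, 62, 52, 42, 32, 22, 12, 2 → 31 + 28 + 25 + 21 + 18 + 15 + 11 + 8 + 5 + 1 = 163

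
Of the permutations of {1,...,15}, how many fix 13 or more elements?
Exactly j fixed points: C(15,j)·!(15-j); sum over j ≥ 13 (derangement numbers via !m = (m-1)·(!(m-1) + !(m-2)): !0..!2 = 1, 0, 1). Σ_{j=13}^{15} C(15,j)·!(15-j) = C(15,13)·!2 + C(15,14)·!1 + C(15,15)·!0 = 105·1 + 15·0 + 1·1 = 106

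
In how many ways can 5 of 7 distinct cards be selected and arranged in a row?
P(7,5) = 7!/(7-5)! = 2520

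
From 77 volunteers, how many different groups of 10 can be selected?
C(77,10) = 77!/(10!×67!) = 1096993404430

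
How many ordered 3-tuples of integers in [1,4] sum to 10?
Coefficient of x^10 in (x + x² + ... + x^4)^3. By inclusion-exclusion on dice exceeding 4: Σ_j (-1)^j C(3,j)·C(10-1-4j, 2) = C(3,0)·C(9,2) - C(3,1)·C(5,2) = 1·36 - 3·10 = 6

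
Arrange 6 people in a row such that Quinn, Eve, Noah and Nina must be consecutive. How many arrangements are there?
Treat the 4 as one block: (6-4+1)! × 4! = 6 × 24 = 144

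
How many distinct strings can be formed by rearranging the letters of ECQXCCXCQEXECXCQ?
16! / (3! × 3! × 6! × 4!) = 33633600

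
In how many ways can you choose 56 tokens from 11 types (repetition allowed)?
C(56+11-1, 11-1) = C(66, 10) = 210980549208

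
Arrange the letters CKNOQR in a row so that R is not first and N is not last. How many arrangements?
By inclusion-exclusion: 6! - 2×(6-1)! + (6-2)! = 720 - 240 + 24 = 504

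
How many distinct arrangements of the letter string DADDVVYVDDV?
11! / (4! × 1! × 5! × 1!) = 13860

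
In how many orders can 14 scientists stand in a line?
14! = 87178291200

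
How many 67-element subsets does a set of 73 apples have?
C(73,67) = 73!/(67!×6!) = 170230452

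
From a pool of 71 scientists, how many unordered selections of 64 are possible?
C(71,64) = 71!/(64!×7!) = 1329890705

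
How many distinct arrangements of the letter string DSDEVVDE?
8! / (2! × 2! × 3! × 1!) = 1680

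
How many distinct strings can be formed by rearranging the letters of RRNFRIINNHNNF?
13! / (5! × 2! × 2! × 1! × 3!) = 2162160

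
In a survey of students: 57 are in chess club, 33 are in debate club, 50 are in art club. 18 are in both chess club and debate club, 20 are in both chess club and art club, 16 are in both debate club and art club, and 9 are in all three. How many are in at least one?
|A∪B∪C| = 57+33+50-18-20-16+9 = 95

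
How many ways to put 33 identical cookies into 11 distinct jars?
C(33+11-1, 11-1) = C(43, 10) = 1917334783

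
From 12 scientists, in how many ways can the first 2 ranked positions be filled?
P(12,2) = 12!/(12-2)! = 132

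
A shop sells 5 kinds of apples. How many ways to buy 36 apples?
C(36+5-1, 5-1) = C(40, 4) = 91390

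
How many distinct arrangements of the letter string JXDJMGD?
7! / (1! × 1! × 2! × 1! × 2!) = 1260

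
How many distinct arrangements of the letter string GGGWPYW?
7! / (1! × 3! × 1! × 2!) = 420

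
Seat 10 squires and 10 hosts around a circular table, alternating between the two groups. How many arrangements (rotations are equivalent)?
Fix one of the squires: (10-1)! ways for the remaining squires, × 10! ways for the hosts = 362880 × 3628800 = 1316818944000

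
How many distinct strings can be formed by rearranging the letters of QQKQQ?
5! / (4! × 1!) = 5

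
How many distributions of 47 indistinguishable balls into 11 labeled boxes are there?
C(47+11-1, 11-1) = C(57, 10) = 43183019880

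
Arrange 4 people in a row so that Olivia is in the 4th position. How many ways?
Fix one position: (4-1)! = 6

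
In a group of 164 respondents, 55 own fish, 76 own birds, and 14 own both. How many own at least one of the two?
|A∪B| = |A| + |B| - |A∩B| = 55 + 76 - 14 = 117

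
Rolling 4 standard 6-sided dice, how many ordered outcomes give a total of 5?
Coefficient of x^5 in (x + x² + ... + x^6)^4. By inclusion-exclusion on dice exceeding 6: Σ_j (-1)^j C(4,j)·C(5-1-6j, 3) = C(4,0)·C(4,3) = 1·4 = 4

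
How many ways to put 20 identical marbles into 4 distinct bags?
C(20+4-1, 4-1) = C(23, 3) = 1771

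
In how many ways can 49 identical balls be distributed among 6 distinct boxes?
C(49+6-1, 6-1) = C(54, 5) = 3162510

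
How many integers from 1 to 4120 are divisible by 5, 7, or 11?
⌊4120/5⌋+⌊4120/7⌋+⌊4120/11⌋ - ⌊4120/35⌋-⌊4120/55⌋-⌊4120/77⌋ + ⌊4120/385⌋ = 824+588+374 - 117-74-53 + 10 = 1552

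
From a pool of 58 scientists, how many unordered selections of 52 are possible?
C(58,52) = 58!/(52!×6!) = 40475358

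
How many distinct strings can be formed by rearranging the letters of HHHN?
4! / (1! × 3!) = 4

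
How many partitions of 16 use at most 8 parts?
By conjugation, equals partitions of 16 into parts ≤ 8. Let r_j(i) = number of partitions of i into parts ≤ j, for i = 0..16. r_1(i) = 1 for all i; r_j(i) = r_{j-1}(i) + r_j(i-j). Rows j = 2..8: ≤2: 1 1 2 2 3 3 4 4 5 5 6 6 7 7 8 8 9; ≤3: 1 1 2 3 4 5 7 8 10 12 14 16 19 21 24 27 30; ≤4: 1 1 2 3 5 6 9 11 15 18 23 27 34 39 47 54 64; ≤5: 1 1 2 3 5 7 10 13 18 23 30 37 47 57 70 84 101; ≤6: 1 1 2 3 5 7 11 14 20 26 35 44 58 71 90 110 136; ≤7: 1 1 2 3 5 7 11 15 21 28 38 49 65 82 105 131 164; ≤8: 1 1 2 3 5 7 11 15 22 29 40 52 70 89 116 146 186. r_8(16) = 186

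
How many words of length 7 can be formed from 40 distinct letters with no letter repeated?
P(40,7) = 40!/(40-7)! = 93963542400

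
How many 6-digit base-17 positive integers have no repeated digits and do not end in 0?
Last digit: 16 nonzero choices. First digit: 15 (nonzero, ≠last). Middle 4: P(15,4) = 32760. Total = 7862400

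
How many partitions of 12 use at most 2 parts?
By conjugation, equals partitions of 12 into parts ≤ 2. Let r_j(i) = number of partitions of i into parts ≤ j, for i = 0..12. r_1(i) = 1 for all i; r_j(i) = r_{j-1}(i) + r_j(i-j). Rows j = 2..2: ≤2: 1 1 2 2 3 3 4 4 5 5 6 6 7. r_2(12) = 7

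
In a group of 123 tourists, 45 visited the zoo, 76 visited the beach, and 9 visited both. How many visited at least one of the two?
|A∪B| = |A| + |B| - |A∩B| = 45 + 76 - 9 = 112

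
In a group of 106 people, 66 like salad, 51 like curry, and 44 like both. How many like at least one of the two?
|A∪B| = |A| + |B| - |A∩B| = 66 + 51 - 44 = 73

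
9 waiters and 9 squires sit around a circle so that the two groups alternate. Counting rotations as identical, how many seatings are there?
Fix one of the waiters: (9-1)! ways for the remaining waiters, × 9! ways for the squires = 40320 × 362880 = 14631321600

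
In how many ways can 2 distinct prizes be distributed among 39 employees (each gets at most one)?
P(39,2) = 39!/(39-2)! = 1482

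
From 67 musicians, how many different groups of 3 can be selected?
C(67,3) = 67!/(3!×64!) = 47905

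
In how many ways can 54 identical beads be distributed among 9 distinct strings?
C(54+9-1, 9-1) = C(62, 8) = 3381098545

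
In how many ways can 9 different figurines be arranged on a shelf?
9! = 362880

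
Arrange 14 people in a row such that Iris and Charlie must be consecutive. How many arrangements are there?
Treat the 2 as one block: (14-2+1)! × 2! = 6227020800 × 2 = 12454041600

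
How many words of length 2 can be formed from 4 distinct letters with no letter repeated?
P(4,2) = 4!/(4-2)! = 12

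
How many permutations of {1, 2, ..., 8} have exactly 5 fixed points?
Choose the 5 fixed points C(8,5) = 56, derange the rest: !3 = Σ_{j=0}^{3} (-1)^j·3!/j! = 6 - 6 + 3 - 1 = 2. Product = 56 × 2 = 112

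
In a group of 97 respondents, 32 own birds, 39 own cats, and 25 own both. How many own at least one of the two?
|A∪B| = |A| + |B| - |A∩B| = 32 + 39 - 25 = 46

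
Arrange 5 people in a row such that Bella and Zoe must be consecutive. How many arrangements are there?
Treat the 2 as one block: (5-2+1)! × 2! = 24 × 2 = 48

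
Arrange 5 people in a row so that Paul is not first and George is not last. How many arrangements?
By inclusion-exclusion: 5! - 2×(5-1)! + (5-2)! = 120 - 48 + 6 = 78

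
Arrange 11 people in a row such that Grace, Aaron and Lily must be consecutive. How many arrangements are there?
Treat the 3 as one block: (11-3+1)! × 3! = 362880 × 6 = 2177280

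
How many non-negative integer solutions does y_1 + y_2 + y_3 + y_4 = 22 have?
C(22+4-1, 4-1) = C(25, 3) = 2300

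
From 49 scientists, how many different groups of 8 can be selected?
C(49,8) = 49!/(8!×41!) = 450978066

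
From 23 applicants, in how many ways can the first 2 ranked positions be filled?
P(23,2) = 23!/(23-2)! = 506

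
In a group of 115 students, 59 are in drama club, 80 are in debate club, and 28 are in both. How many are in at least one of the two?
|A∪B| = |A| + |B| - |A∩B| = 59 + 80 - 28 = 111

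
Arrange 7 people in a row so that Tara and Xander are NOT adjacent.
Total - adjacent = 7! - (7-1)!×2 = 5040 - 1440 = 3600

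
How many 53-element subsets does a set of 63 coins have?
C(63,53) = 63!/(53!×10!) = 127805525001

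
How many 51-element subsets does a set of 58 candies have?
C(58,51) = 58!/(51!×7!) = 300674088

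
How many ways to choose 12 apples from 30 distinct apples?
C(30,12) = 30!/(12!×18!) = 86493225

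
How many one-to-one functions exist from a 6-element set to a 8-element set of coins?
P(8,6) = 8!/(8-6)! = 20160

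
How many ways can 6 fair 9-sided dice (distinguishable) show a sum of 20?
Coefficient of x^20 in (x + x² + ... + x^9)^6. By inclusion-exclusion on dice exceeding 9: Σ_j (-1)^j C(6,j)·C(20-1-9j, 5) = C(6,0)·C(19,5) - C(6,1)·C(10,5) = 1·11628 - 6·252 = 10116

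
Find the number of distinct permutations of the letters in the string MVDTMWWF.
8! / (1! × 2! × 1! × 1! × 2! × 1!) = 10080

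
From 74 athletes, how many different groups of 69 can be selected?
C(74,69) = 74!/(69!×5!) = 16108764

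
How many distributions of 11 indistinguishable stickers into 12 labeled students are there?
C(11+12-1, 12-1) = C(22, 11) = 705432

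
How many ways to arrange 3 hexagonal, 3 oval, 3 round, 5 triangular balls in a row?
14! / (3! × 3! × 3! × 5!) = 3363360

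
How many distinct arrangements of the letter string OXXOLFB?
7! / (2! × 2! × 1! × 1! × 1!) = 1260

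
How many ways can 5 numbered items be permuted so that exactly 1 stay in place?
Choose the 1 fixed point C(5,1) = 5, derange the rest: !4 = Σ_{j=0}^{4} (-1)^j·4!/j! = 24 - 24 + 12 - 4 + 1 = 9. Product = 5 × 9 = 45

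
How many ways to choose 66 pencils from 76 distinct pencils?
C(76,66) = 76!/(66!×10!) = 954526728530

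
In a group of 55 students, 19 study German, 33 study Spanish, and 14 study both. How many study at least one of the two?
|A∪B| = |A| + |B| - |A∩B| = 19 + 33 - 14 = 38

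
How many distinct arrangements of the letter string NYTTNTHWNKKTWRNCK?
17! / (1! × 4! × 4! × 1! × 1! × 1! × 3! × 2!) = 51459408000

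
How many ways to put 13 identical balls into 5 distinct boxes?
C(13+5-1, 5-1) = C(17, 4) = 2380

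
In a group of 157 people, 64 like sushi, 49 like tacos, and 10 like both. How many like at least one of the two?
|A∪B| = |A| + |B| - |A∩B| = 64 + 49 - 10 = 103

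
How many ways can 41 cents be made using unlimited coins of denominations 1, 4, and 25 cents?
Coefficient of x^41 in 1/(1-x^1) · 1/(1-x^4) · 1/(1-x^25). Case on j = number of 25-cent coins (j = 0..1); remainder r = 41 - 25j is made from {1,4} in ⌊r/4⌋+1 ways. r = 41, 16 → 11 + 5 = 16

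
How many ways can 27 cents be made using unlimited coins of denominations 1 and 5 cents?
Coefficient of x^27 in 1/(1-x^1) · 1/(1-x^5). Use j coins of 5 for j = 0..⌊27/5⌋ = 5, the rest in 1s: 5 + 1 = 6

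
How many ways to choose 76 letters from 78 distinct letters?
C(78,76) = 78!/(76!×2!) = 3003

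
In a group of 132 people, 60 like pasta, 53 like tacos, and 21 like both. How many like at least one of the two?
|A∪B| = |A| + |B| - |A∩B| = 60 + 53 - 21 = 92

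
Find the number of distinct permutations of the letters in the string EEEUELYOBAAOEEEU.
16! / (2! × 7! × 2! × 1! × 1! × 1! × 2!) = 518918400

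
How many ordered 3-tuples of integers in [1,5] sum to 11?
Coefficient of x^11 in (x + x² + ... + x^5)^3. By inclusion-exclusion on dice exceeding 5: Σ_j (-1)^j C(3,j)·C(11-1-5j, 2) = C(3,0)·C(10,2) - C(3,1)·C(5,2) = 1·45 - 3·10 = 15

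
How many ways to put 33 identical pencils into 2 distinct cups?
C(33+2-1, 2-1) = C(34, 1) = 34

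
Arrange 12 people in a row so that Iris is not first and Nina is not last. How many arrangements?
By inclusion-exclusion: 12! - 2×(12-1)! + (12-2)! = 479001600 - 79833600 + 3628800 = 402796800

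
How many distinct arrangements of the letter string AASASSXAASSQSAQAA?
17! / (6! × 2! × 1! × 8!) = 6126120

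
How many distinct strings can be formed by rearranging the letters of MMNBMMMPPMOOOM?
14! / (1! × 2! × 7! × 1! × 3!) = 1441440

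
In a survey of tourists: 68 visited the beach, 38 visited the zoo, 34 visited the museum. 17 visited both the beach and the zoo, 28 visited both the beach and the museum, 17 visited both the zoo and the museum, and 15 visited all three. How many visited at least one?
|A∪B∪C| = 68+38+34-17-28-17+15 = 93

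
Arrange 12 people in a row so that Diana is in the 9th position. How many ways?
Fix one position: (12-1)! = 39916800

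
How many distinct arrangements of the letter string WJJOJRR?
7! / (2! × 1! × 3! × 1!) = 420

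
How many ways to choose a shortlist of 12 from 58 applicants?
C(58,12) = 58!/(12!×46!) = 891794789340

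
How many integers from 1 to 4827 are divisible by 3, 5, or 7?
⌊4827/3⌋+⌊4827/5⌋+⌊4827/7⌋ - ⌊4827/15⌋-⌊4827/21⌋-⌊4827/35⌋ + ⌊4827/105⌋ = 1609+965+689 - 321-229-137 + 45 = 2621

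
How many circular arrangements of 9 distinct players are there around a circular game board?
Circular: fix one position, arrange the rest. (9-1)! = 40320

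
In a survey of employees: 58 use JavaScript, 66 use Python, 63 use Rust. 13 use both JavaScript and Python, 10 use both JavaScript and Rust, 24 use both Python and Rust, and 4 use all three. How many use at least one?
|A∪B∪C| = 58+66+63-13-10-24+4 = 144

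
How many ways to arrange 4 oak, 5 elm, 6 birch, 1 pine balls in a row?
16! / (4! × 5! × 6! × 1!) = 10090080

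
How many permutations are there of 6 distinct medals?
6! = 720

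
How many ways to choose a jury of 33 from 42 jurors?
C(42,33) = 42!/(33!×9!) = 445891810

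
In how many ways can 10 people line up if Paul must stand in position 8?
Fix one position: (10-1)! = 362880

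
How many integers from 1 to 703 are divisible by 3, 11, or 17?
⌊703/3⌋+⌊703/11⌋+⌊703/17⌋ - ⌊703/33⌋-⌊703/51⌋-⌊703/187⌋ + ⌊703/561⌋ = 234+63+41 - 21-13-3 + 1 = 302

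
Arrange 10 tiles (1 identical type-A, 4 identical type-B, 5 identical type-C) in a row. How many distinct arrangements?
10! / (1! × 4! × 5!) = 1260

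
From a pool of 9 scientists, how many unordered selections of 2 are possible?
C(9,2) = 9!/(2!×7!) = 36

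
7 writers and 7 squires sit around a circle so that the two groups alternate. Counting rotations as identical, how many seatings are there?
Fix one of the writers: (7-1)! ways for the remaining writers, × 7! ways for the squires = 720 × 5040 = 3628800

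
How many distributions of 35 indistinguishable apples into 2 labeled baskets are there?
C(35+2-1, 2-1) = C(36, 1) = 36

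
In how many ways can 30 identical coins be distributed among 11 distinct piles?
C(30+11-1, 11-1) = C(40, 10) = 847660528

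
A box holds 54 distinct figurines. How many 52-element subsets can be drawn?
C(54,52) = 54!/(52!×2!) = 1431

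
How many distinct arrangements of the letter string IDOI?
4! / (1! × 1! × 2!) = 12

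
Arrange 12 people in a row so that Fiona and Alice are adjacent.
Treat as block: (12-1)! × 2! = 39916800 × 2 = 79833600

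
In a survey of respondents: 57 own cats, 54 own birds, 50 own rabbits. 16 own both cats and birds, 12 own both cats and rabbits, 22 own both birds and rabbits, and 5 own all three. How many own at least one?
|A∪B∪C| = 57+54+50-16-12-22+5 = 116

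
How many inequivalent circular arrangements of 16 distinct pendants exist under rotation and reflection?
(16-1)!/2 = 1307674368000/2 = 653837184000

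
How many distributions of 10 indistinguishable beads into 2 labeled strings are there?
C(10+2-1, 2-1) = C(11, 1) = 11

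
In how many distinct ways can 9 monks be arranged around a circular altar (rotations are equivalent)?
Circular: fix one position, arrange the rest. (9-1)! = 40320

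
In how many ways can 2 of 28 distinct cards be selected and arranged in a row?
P(28,2) = 28!/(28-2)! = 756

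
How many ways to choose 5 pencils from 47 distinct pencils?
C(47,5) = 47!/(5!×42!) = 1533939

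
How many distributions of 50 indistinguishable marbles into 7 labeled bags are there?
C(50+7-1, 7-1) = C(56, 6) = 32468436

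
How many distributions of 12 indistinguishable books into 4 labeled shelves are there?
C(12+4-1, 4-1) = C(15, 3) = 455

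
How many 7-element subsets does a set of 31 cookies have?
C(31,7) = 31!/(7!×24!) = 2629575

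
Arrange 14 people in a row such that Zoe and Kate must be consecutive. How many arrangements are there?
Treat the 2 as one block: (14-2+1)! × 2! = 6227020800 × 2 = 12454041600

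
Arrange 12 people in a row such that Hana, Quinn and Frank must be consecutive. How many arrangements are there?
Treat the 3 as one block: (12-3+1)! × 3! = 3628800 × 6 = 21772800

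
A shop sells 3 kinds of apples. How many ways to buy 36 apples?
C(36+3-1, 3-1) = C(38, 2) = 703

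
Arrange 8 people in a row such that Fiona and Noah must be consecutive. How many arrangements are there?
Treat the 2 as one block: (8-2+1)! × 2! = 5040 × 2 = 10080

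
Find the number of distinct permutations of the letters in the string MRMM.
4! / (1! × 3!) = 4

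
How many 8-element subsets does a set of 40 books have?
C(40,8) = 40!/(8!×32!) = 76904685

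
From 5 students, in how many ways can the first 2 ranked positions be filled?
P(5,2) = 5!/(5-2)! = 20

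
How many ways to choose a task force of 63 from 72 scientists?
C(72,63) = 72!/(63!×9!) = 85113005120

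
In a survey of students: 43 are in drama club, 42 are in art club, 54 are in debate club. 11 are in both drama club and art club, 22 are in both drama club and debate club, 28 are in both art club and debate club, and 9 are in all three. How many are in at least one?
|A∪B∪C| = 43+42+54-11-22-28+9 = 87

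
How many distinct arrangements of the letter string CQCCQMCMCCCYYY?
14! / (3! × 2! × 7! × 2!) = 720720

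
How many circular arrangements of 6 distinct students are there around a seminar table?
Circular: fix one position, arrange the rest. (6-1)! = 120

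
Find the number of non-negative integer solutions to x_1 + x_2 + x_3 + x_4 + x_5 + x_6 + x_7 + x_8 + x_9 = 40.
C(40+9-1, 9-1) = C(48, 8) = 377348994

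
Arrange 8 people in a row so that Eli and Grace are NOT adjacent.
Total - adjacent = 8! - (8-1)!×2 = 40320 - 10080 = 30240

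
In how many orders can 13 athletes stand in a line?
13! = 6227020800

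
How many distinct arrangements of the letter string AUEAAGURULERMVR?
15! / (1! × 3! × 1! × 2! × 3! × 3! × 1! × 1!) = 3027024000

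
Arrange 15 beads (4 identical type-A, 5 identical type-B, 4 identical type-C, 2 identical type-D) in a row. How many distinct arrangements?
15! / (4! × 5! × 4! × 2!) = 9459450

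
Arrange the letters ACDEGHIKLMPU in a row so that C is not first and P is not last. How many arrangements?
By inclusion-exclusion: 12! - 2×(12-1)! + (12-2)! = 479001600 - 79833600 + 3628800 = 402796800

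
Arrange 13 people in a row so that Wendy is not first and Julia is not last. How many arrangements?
By inclusion-exclusion: 13! - 2×(13-1)! + (13-2)! = 6227020800 - 958003200 + 39916800 = 5308934400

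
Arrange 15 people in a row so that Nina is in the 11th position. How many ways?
Fix one position: (15-1)! = 87178291200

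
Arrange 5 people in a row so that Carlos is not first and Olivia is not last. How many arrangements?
By inclusion-exclusion: 5! - 2×(5-1)! + (5-2)! = 120 - 48 + 6 = 78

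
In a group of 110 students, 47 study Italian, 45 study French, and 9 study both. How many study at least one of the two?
|A∪B| = |A| + |B| - |A∩B| = 47 + 45 - 9 = 83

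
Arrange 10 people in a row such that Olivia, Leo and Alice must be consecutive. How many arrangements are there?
Treat the 3 as one block: (10-3+1)! × 3! = 40320 × 6 = 241920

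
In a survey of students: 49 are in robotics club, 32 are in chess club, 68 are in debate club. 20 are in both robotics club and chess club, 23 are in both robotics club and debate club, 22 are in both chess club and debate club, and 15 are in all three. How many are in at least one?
|A∪B∪C| = 49+32+68-20-23-22+15 = 99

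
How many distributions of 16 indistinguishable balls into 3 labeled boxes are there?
C(16+3-1, 3-1) = C(18, 2) = 153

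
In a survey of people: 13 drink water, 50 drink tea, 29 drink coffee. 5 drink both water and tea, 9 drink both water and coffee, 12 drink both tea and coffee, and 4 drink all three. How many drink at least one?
|A∪B∪C| = 13+50+29-5-9-12+4 = 70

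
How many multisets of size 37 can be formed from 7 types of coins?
C(37+7-1, 7-1) = C(43, 6) = 6096454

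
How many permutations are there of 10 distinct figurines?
10! = 3628800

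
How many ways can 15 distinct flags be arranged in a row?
15! = 1307674368000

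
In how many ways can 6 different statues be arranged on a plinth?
6! = 720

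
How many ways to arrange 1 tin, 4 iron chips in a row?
5! / (1! × 4!) = 5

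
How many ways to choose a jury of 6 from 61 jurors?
C(61,6) = 61!/(6!×55!) = 55525372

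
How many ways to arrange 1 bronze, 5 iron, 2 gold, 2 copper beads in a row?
10! / (1! × 5! × 2! × 2!) = 7560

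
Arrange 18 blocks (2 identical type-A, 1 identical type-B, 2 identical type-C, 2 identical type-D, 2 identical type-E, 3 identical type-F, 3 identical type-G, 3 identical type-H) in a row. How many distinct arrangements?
18! / (2! × 1! × 2! × 2! × 2! × 3! × 3! × 3!) = 1852538688000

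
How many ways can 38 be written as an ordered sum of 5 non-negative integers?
C(38+5-1, 5-1) = C(42, 4) = 111930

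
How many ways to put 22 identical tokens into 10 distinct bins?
C(22+10-1, 10-1) = C(31, 9) = 20160075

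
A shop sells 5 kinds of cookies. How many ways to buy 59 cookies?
C(59+5-1, 5-1) = C(63, 4) = 595665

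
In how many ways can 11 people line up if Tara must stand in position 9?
Fix one position: (11-1)! = 3628800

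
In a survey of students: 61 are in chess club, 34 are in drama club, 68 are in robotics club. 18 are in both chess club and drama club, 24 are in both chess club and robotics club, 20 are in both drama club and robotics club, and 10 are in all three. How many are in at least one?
|A∪B∪C| = 61+34+68-18-24-20+10 = 111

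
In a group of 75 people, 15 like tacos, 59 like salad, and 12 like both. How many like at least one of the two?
|A∪B| = |A| + |B| - |A∩B| = 15 + 59 - 12 = 62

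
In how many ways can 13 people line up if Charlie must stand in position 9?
Fix one position: (13-1)! = 479001600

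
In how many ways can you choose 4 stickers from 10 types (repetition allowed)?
C(4+10-1, 10-1) = C(13, 9) = 715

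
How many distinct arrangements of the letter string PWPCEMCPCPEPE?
13! / (3! × 5! × 3! × 1! × 1!) = 1441440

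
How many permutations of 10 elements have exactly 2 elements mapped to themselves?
Choose the 2 fixed points C(10,2) = 45, derange the rest: !8 = Σ_{j=0}^{8} (-1)^j·8!/j! = 40320 - 40320 + 20160 - 6720 + 1680 - 336 + 56 - 8 + 1 = 14833. Product = 45 × 14833 = 667485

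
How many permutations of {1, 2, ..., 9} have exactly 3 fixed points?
Choose the 3 fixed points C(9,3) = 84, derange the rest: !6 = Σ_{j=0}^{6} (-1)^j·6!/j! = 720 - 720 + 360 - 120 + 30 - 6 + 1 = 265. Product = 84 × 265 = 22260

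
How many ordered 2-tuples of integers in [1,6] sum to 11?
Coefficient of x^11 in (x + x² + ... + x^6)^2. By inclusion-exclusion on dice exceeding 6: Σ_j (-1)^j C(2,j)·C(11-1-6j, 1) = C(2,0)·C(10,1) - C(2,1)·C(4,1) = 1·10 - 2·4 = 2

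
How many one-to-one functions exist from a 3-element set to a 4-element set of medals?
P(4,3) = 4!/(4-3)! = 24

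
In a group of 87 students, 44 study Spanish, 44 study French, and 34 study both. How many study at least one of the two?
|A∪B| = |A| + |B| - |A∩B| = 44 + 44 - 34 = 54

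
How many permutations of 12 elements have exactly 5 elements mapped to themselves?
Choose the 5 fixed points C(12,5) = 792, derange the rest: !7 = Σ_{j=0}^{7} (-1)^j·7!/j! = 5040 - 5040 + 2520 - 840 + 210 - 42 + 7 - 1 = 1854. Product = 792 × 1854 = 1468368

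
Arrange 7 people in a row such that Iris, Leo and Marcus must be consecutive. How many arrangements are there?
Treat the 3 as one block: (7-3+1)! × 3! = 120 × 6 = 720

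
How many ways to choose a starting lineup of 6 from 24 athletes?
C(24,6) = 24!/(6!×18!) = 134596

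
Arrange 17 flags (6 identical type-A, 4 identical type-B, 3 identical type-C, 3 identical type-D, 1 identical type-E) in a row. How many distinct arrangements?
17! / (6! × 4! × 3! × 3! × 1!) = 571771200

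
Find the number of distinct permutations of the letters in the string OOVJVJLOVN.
10! / (3! × 1! × 1! × 2! × 3!) = 50400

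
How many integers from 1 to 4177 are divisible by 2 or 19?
⌊4177/2⌋ + ⌊4177/19⌋ - ⌊4177/38⌋ = 2088 + 219 - 109 = 2198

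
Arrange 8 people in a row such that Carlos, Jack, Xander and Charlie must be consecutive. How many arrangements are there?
Treat the 4 as one block: (8-4+1)! × 4! = 120 × 24 = 2880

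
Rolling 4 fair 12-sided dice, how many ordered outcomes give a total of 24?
Coefficient of x^24 in (x + x² + ... + x^12)^4. By inclusion-exclusion on dice exceeding 12: Σ_j (-1)^j C(4,j)·C(24-1-12j, 3) = C(4,0)·C(23,3) - C(4,1)·C(11,3) = 1·1771 - 4·165 = 1111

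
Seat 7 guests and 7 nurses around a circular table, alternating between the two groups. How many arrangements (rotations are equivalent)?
Fix one of the guests: (7-1)! ways for the remaining guests, × 7! ways for the nurses = 720 × 5040 = 3628800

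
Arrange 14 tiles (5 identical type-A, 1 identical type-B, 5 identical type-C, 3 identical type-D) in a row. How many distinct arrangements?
14! / (5! × 1! × 5! × 3!) = 1009008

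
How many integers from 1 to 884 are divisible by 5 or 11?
⌊884/5⌋ + ⌊884/11⌋ - ⌊884/55⌋ = 176 + 80 - 16 = 240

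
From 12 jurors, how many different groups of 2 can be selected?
C(12,2) = 12!/(2!×10!) = 66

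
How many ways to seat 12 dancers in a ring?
Circular: fix one position, arrange the rest. (12-1)! = 39916800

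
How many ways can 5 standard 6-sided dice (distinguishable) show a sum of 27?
Coefficient of x^27 in (x + x² + ... + x^6)^5. By inclusion-exclusion on dice exceeding 6: Σ_j (-1)^j C(5,j)·C(27-1-6j, 4) = C(5,0)·C(26,4) - C(5,1)·C(20,4) + C(5,2)·C(14,4) - C(5,3)·C(8,4) = 1·14950 - 5·4845 + 10·1001 - 10·70 = 35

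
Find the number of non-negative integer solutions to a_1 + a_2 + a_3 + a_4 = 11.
C(11+4-1, 4-1) = C(14, 3) = 364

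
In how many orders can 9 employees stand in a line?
9! = 362880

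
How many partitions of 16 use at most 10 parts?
By conjugation, equals partitions of 16 into parts ≤ 10. Let r_j(i) = number of partitions of i into parts ≤ j, for i = 0..16. r_1(i) = 1 for all i; r_j(i) = r_{j-1}(i) + r_j(i-j). Rows j = 2..10: ≤2: 1 1 2 2 3 3 4 4 5 5 6 6 7 7 8 8 9; ≤3: 1 1 2 3 4 5 7 8 10 12 14 16 19 21 24 27 30; ≤4: 1 1 2 3 5 6 9 11 15 18 23 27 34 39 47 54 64; ≤5: 1 1 2 3 5 7 10 13 18 23 30 37 47 57 70 84 101; ≤6: 1 1 2 3 5 7 11 14 20 26 35 44 58 71 90 110 136; ≤7: 1 1 2 3 5 7 11 15 21 28 38 49 65 82 105 131 164; ≤8: 1 1 2 3 5 7 11 15 22 29 40 52 70 89 116 146 186; ≤9: 1 1 2 3 5 7 11 15 22 30 41 54 73 94 123 157 201; ≤10: 1 1 2 3 5 7 11 15 22 30 42 55 75 97 128 164 212. r_10(16) = 212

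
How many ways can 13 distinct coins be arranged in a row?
13! = 6227020800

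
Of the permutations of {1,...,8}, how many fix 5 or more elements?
Exactly j fixed points: C(8,j)·!(8-j); sum over j ≥ 5 (derangement numbers via !m = (m-1)·(!(m-1) + !(m-2)): !0..!3 = 1, 0, 1, 2). Σ_{j=5}^{8} C(8,j)·!(8-j) = C(8,5)·!3 + C(8,6)·!2 + C(8,7)·!1 + C(8,8)·!0 = 56·2 + 28·1 + 8·0 + 1·1 = 141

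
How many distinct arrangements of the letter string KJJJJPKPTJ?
10! / (1! × 2! × 5! × 2!) = 7560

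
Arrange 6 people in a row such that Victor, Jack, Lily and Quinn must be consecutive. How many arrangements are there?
Treat the 4 as one block: (6-4+1)! × 4! = 6 × 24 = 144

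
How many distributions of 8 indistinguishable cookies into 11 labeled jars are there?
C(8+11-1, 11-1) = C(18, 10) = 43758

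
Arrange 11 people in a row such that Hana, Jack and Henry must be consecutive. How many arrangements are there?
Treat the 3 as one block: (11-3+1)! × 3! = 362880 × 6 = 2177280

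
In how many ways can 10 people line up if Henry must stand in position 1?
Fix one position: (10-1)! = 362880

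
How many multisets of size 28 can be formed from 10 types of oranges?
C(28+10-1, 10-1) = C(37, 9) = 124403620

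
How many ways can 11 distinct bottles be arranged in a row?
11! = 39916800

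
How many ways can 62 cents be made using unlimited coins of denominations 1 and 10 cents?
Coefficient of x^62 in 1/(1-x^1) · 1/(1-x^10). Use j coins of 10 for j = 0..⌊62/10⌋ = 6, the rest in 1s: 6 + 1 = 7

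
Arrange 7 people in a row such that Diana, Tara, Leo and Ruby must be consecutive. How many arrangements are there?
Treat the 4 as one block: (7-4+1)! × 4! = 24 × 24 = 576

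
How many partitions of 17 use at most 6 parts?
By conjugation, equals partitions of 17 into parts ≤ 6. Let r_j(i) = number of partitions of i into parts ≤ j, for i = 0..17. r_1(i) = 1 for all i; r_j(i) = r_{j-1}(i) + r_j(i-j). Rows j = 2..6: ≤2: 1 1 2 2 3 3 4 4 5 5 6 6 7 7 8 8 9 9; ≤3: 1 1 2 3 4 5 7 8 10 12 14 16 19 21 24 27 30 33; ≤4: 1 1 2 3 5 6 9 11 15 18 23 27 34 39 47 54 64 72; ≤5: 1 1 2 3 5 7 10 13 18 23 30 37 47 57 70 84 101 119; ≤6: 1 1 2 3 5 7 11 14 20 26 35 44 58 71 90 110 136 163. r_6(17) = 163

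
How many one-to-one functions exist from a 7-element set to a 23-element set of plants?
P(23,7) = 23!/(23-7)! = 1235591280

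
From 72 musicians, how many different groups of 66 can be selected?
C(72,66) = 72!/(66!×6!) = 156238908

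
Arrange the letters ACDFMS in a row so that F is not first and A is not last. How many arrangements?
By inclusion-exclusion: 6! - 2×(6-1)! + (6-2)! = 720 - 240 + 24 = 504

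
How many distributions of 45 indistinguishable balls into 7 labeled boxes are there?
C(45+7-1, 7-1) = C(51, 6) = 18009460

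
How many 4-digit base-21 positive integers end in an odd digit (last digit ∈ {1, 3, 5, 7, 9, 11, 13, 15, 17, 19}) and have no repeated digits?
Last∈{1,3,5,7,9,11,13,15,17,19}. Last=0: 0. Last nonzero: 10×19×P(19,2) = 64980. Total = 64980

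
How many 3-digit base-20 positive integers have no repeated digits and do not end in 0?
Last digit: 19 nonzero choices. First digit: 18 (nonzero, ≠last). Middle 1: P(18,1) = 18. Total = 6156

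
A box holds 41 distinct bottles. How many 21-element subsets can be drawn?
C(41,21) = 41!/(21!×20!) = 269128937220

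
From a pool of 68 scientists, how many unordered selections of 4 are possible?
C(68,4) = 68!/(4!×64!) = 814385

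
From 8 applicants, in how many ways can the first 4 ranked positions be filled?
P(8,4) = 8!/(8-4)! = 1680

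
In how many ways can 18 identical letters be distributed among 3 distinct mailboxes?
C(18+3-1, 3-1) = C(20, 2) = 190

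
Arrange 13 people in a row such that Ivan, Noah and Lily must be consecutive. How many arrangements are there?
Treat the 3 as one block: (13-3+1)! × 3! = 39916800 × 6 = 239500800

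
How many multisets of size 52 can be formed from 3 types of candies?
C(52+3-1, 3-1) = C(54, 2) = 1431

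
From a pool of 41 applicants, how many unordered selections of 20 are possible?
C(41,20) = 41!/(20!×21!) = 269128937220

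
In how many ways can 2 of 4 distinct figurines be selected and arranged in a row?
P(4,2) = 4!/(4-2)! = 12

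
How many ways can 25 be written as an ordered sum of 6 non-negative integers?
C(25+6-1, 6-1) = C(30, 5) = 142506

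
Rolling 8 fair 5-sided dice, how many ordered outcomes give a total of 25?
Coefficient of x^25 in (x + x² + ... + x^5)^8. By inclusion-exclusion on dice exceeding 5: Σ_j (-1)^j C(8,j)·C(25-1-5j, 7) = C(8,0)·C(24,7) - C(8,1)·C(19,7) + C(8,2)·C(14,7) - C(8,3)·C(9,7) = 1·346104 - 8·50388 + 28·3432 - 56·36 = 37080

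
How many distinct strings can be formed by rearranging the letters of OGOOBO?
6! / (4! × 1! × 1!) = 30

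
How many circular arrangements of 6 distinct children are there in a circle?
Circular: fix one position, arrange the rest. (6-1)! = 120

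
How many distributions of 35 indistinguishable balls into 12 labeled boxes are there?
C(35+12-1, 12-1) = C(46, 11) = 13340783196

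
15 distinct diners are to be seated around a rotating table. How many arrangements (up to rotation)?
Circular: fix one position, arrange the rest. (15-1)! = 87178291200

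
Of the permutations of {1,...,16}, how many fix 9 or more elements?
Exactly j fixed points: C(16,j)·!(16-j); sum over j ≥ 9 (derangement numbers via !m = (m-1)·(!(m-1) + !(m-2)): !0..!7 = 1, 0, 1, 2, 9, 44, 265, 1854). Σ_{j=9}^{16} C(16,j)·!(16-j) = C(16,9)·!7 + C(16,10)·!6 + C(16,11)·!5 + C(16,12)·!4 + C(16,13)·!3 + C(16,14)·!2 + C(16,15)·!1 + C(16,16)·!0 = 11440·1854 + 8008·265 + 4368·44 + 1820·9 + 560·2 + 120·1 + 16·0 + 1·1 = 23541693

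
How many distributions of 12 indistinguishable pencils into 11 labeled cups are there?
C(12+11-1, 11-1) = C(22, 10) = 646646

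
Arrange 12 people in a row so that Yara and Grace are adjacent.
Treat as block: (12-1)! × 2! = 39916800 × 2 = 79833600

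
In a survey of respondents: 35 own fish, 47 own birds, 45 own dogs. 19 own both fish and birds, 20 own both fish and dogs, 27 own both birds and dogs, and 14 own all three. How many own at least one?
|A∪B∪C| = 35+47+45-19-20-27+14 = 75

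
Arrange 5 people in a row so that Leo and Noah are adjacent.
Treat as block: (5-1)! × 2! = 24 × 2 = 48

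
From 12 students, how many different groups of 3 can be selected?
C(12,3) = 12!/(3!×9!) = 220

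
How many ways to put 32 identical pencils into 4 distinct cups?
C(32+4-1, 4-1) = C(35, 3) = 6545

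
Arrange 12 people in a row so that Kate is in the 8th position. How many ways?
Fix one position: (12-1)! = 39916800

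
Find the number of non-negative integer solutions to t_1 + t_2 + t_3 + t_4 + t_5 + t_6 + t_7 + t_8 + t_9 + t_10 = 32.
C(32+10-1, 10-1) = C(41, 9) = 350343565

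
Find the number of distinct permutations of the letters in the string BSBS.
4! / (2! × 2!) = 6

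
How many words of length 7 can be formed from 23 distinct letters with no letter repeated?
P(23,7) = 23!/(23-7)! = 1235591280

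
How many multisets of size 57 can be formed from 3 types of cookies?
C(57+3-1, 3-1) = C(59, 2) = 1711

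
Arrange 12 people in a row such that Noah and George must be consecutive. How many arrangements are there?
Treat the 2 as one block: (12-2+1)! × 2! = 39916800 × 2 = 79833600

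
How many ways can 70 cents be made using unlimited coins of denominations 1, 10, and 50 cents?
Coefficient of x^70 in 1/(1-x^1) · 1/(1-x^10) · 1/(1-x^50). Case on j = number of 50-cent coins (j = 0..1); remainder r = 70 - 50j is made from {1,10} in ⌊r/10⌋+1 ways. r = 70, 20 → 8 + 3 = 11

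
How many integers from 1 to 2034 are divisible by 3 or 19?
⌊2034/3⌋ + ⌊2034/19⌋ - ⌊2034/57⌋ = 678 + 107 - 35 = 750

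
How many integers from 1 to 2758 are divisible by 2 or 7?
⌊2758/2⌋ + ⌊2758/7⌋ - ⌊2758/14⌋ = 1379 + 394 - 197 = 1576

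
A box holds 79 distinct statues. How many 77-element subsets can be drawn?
C(79,77) = 79!/(77!×2!) = 3081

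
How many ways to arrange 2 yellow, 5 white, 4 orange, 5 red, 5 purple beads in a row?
21! / (2! × 5! × 4! × 5! × 5!) = 615969113760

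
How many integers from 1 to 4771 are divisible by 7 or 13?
⌊4771/7⌋ + ⌊4771/13⌋ - ⌊4771/91⌋ = 681 + 367 - 52 = 996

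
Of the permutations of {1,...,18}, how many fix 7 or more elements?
Exactly j fixed points: C(18,j)·!(18-j); sum over j ≥ 7 (derangement numbers via !m = (m-1)·(!(m-1) + !(m-2)): !0..!11 = 1, 0, 1, 2, 9, 44, 265, 1854, 14833, 133496, 1334961, 14684570). Σ_{j=7}^{18} C(18,j)·!(18-j) = C(18,7)·!11 + C(18,8)·!10 + C(18,9)·!9 + C(18,10)·!8 + C(18,11)·!7 + C(18,12)·!6 + C(18,13)·!5 + C(18,14)·!4 + C(18,15)·!3 + C(18,16)·!2 + C(18,17)·!1 + C(18,18)·!0 = 31824·14684570 + 43758·1334961 + 48620·133496 + 43758·14833 + 31824·1854 + 18564·265 + 8568·44 + 3060·9 + 816·2 + 153·1 + 18·0 + 1·1 = 532940944526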